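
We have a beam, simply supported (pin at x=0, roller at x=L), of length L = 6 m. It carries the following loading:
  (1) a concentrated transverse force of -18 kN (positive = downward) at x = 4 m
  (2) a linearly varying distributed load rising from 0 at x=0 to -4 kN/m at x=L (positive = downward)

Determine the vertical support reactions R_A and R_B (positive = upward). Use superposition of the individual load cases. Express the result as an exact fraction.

Load 1 — point force P=-18 kN at a=4 m (b=L-a=2):
  R_A = Pb/L = (-18)·2/6 = -6 kN
  R_B = Pa/L = (-18)·4/6 = -12 kN
Load 2 — triangular load w₀=-4 kN/m (0→w₀ over full span):
  R_A = w₀L/6 = (-4)·6/6 = -4 kN
  R_B = w₀L/3 = (-4)·6/3 = -8 kN
Superposition: R_A = -10 kN, R_B = -20 kN

R_A = -10 kN, R_B = -20 kN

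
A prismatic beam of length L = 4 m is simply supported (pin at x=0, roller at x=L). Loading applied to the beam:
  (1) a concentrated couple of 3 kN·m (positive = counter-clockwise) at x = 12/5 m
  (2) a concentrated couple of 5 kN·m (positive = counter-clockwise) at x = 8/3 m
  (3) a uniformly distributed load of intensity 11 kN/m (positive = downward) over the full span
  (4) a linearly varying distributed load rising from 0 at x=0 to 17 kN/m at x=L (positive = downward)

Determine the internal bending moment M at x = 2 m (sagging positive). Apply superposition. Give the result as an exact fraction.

Load 1 — applied couple M₀=3 kN·m at a=12/5 m (b=L-a=8/5):
  M_1 = M₀x/L  [x≤a] = 3·2/4 = 3/2 kN·m
Load 2 — applied couple M₀=5 kN·m at a=8/3 m (b=L-a=4/3):
  M_2 = M₀x/L  [x≤a] = 5·2/4 = 5/2 kN·m
Load 3 — uniform load w=11 kN/m over full span:
  M_3 = wx(L-x)/2 = 11·2·(4-2)/2 = 22 kN·m
Load 4 — triangular load w₀=17 kN/m (0→w₀ over full span):
  M_4 = w₀Lx/6 - w₀x³/(6L) = 17·4·2/6 - 17·2³/(6·4) = 17 kN·m
Superposition: M = Σ M_i = 43 kN·m ≈ 43.000000 kN·m

M(2) = 43 kN·m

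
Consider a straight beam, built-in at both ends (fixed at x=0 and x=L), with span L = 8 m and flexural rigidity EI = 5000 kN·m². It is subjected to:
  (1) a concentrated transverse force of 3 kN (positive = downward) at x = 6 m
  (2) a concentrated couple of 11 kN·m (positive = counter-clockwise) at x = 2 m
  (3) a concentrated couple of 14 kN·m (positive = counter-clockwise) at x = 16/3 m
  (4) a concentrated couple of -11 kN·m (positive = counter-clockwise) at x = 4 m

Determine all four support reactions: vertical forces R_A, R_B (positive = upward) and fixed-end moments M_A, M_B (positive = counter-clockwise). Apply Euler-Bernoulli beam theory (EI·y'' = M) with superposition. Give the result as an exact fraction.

Load 1 — point force P=3 kN at a=6 m (b=L-a=2):
  R_A = Pb²(3a+b)/L³ = 3·2²·(3·6+2)/8³ = 15/32 kN
  M_A = Pab²/L² = 3·6·2²/8² = 9/8 kN·m
  R_B = Pa²(a+3b)/L³ = 3·6²·(6+3·2)/8³ = 81/32 kN
  M_B = -Pa²b/L² = -3·6²·2/8² = -27/8 kN·m
Load 2 — applied couple M₀=11 kN·m at a=2 m (b=L-a=6):
  R_A = 6M₀ab/L³ = 6·11·2·6/8³ = 99/64 kN
  M_A = M₀b(2a-b)/L² = 11·6·(2·2-6)/8² = -33/16 kN·m
  R_B = -6M₀ab/L³ = -6·11·2·6/8³ = -99/64 kN
  M_B = M₀a(2b-a)/L² = 11·2·(2·6-2)/8² = 55/16 kN·m
Load 3 — applied couple M₀=14 kN·m at a=16/3 m (b=L-a=8/3):
  R_A = 6M₀ab/L³ = 6·14·(16/3)·(8/3)/8³ = 7/3 kN
  M_A = M₀b(2a-b)/L² = 14·(8/3)·(2·(16/3)-(8/3))/8² = 14/3 kN·m
  R_B = -6M₀ab/L³ = -6·14·(16/3)·(8/3)/8³ = -7/3 kN
  M_B = M₀a(2b-a)/L² = 14·(16/3)·(2·(8/3)-(16/3))/8² = 0 kN·m
Load 4 — applied couple M₀=-11 kN·m at a=4 m (b=L-a=4):
  R_A = 6M₀ab/L³ = 6·(-11)·4·4/8³ = -33/16 kN
  M_A = M₀b(2a-b)/L² = (-11)·4·(2·4-4)/8² = -11/4 kN·m
  R_B = -6M₀ab/L³ = -6·(-11)·4·4/8³ = 33/16 kN
  M_B = M₀a(2b-a)/L² = (-11)·4·(2·4-4)/8² = -11/4 kN·m
Superposition: R_A = 439/192 kN, M_A = 47/48 kN·m, R_B = 137/192 kN, M_B = -43/16 kN·m

R_A = 439/192 kN, M_A = 47/48 kN·m, R_B = 137/192 kN, M_B = -43/16 kN·m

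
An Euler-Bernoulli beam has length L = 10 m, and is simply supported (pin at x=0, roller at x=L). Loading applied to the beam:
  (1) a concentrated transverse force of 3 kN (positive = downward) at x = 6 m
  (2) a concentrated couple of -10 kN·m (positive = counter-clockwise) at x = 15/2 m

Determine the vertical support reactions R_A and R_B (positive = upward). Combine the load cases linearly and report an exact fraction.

R_A = 1/5 kN, R_B = 14/5 kN

Load 1 — point force P=3 kN at a=6 m (b=L-a=4):
  R_A = Pb/L = 3·4/10 = 6/5 kN
  R_B = Pa/L = 3·6/10 = 9/5 kN
Load 2 — applied couple M₀=-10 kN·m at a=15/2 m (b=L-a=5/2):
  R_A = M₀/L = (-10)/10 = -1 kN
  R_B = -M₀/L = -(-10)/10 = 1 kN
Superposition: R_A = 1/5 kN, R_B = 14/5 kN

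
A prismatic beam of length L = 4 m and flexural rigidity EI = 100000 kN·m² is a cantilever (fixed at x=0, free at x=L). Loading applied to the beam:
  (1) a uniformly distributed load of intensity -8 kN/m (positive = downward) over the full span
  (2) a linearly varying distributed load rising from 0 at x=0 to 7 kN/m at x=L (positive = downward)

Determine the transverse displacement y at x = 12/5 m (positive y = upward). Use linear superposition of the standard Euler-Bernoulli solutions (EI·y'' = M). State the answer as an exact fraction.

Load 1 — uniform load w=-8 kN/m over full span:
  y_1 = -wx²(x²-4Lx+6L²)/(24EI) = -(-8)·(12/5)²·((12/5)²-4·4·(12/5)+6·4²)/(24·100000) = 2376/1953125 m
Load 2 — triangular load w₀=7 kN/m (0→w₀ over full span):
  y_2 = (w₀Lx³/12-w₀L²x²/6-w₀x⁵/(120L))/EI = (7·4·(12/5)³/12-7·4²·(12/5)²/6-7·(12/5)⁵/(120·4))/100000 = -37317/48828125 m
Superposition: y = Σ y_i = 22083/48828125 m ≈ 0.000452 m

y(12/5) = 22083/48828125 m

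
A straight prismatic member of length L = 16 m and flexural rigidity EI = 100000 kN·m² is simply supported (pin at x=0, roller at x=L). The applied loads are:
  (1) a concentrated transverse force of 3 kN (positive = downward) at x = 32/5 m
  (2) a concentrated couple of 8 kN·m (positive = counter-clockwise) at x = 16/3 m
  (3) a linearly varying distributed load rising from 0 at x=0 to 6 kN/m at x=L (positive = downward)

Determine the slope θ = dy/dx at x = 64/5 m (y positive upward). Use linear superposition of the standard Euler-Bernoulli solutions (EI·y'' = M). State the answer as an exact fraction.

θ(64/5) = 77102/17578125 rad

Load 1 — point force P=3 kN at a=32/5 m (b=L-a=48/5):
  θ_1 = -Pa(2L²-6Lx+3x²+a²)/(6LEI)  [x>a] = -3·(32/5)·(2·16²-6·16·(64/5)+3·(64/5)²+(32/5)²)/(6·16·100000) = 144/390625 rad
Load 2 — applied couple M₀=8 kN·m at a=16/3 m (b=L-a=32/3):
  θ_2 = (M₀x²/(2L)-M₀(x-a)+C₁)/EI  [x>a] with C₁=M₀(3b²-L²)/(6L)=64/9 = (8·(64/5)²/(2·16)-8·((64/5)-(16/3))+(64/9))/100000 = -82/703125 rad
Load 3 — triangular load w₀=6 kN/m (0→w₀ over full span):
  θ_3 = -w₀(7L⁴-30L²x²+15x⁴)/(360LEI) = -6·(7·16⁴-30·16²·(64/5)²+15·(64/5)⁴)/(360·16·100000) = 24224/5859375 rad
Superposition: θ = Σ θ_i = 77102/17578125 rad ≈ 0.004386 rad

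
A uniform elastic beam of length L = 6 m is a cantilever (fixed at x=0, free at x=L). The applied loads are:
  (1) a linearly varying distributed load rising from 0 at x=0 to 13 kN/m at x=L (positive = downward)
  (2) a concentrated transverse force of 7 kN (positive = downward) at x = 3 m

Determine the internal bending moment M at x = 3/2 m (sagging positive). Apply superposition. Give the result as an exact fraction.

M(3/2) = -3495/32 kN·m

Load 1 — triangular load w₀=13 kN/m (0→w₀ over full span):
  M_1 = w₀Lx/2 - w₀L²/3 - w₀x³/(6L) = 13·6·(3/2)/2 - 13·6²/3 - 13·(3/2)³/(6·6) = -3159/32 kN·m
Load 2 — point force P=7 kN at a=3 m (b=L-a=3):
  M_2 = -P(a-x)  [x≤a] = -7·(3-(3/2)) = -21/2 kN·m
Superposition: M = Σ M_i = -3495/32 kN·m ≈ -109.218750 kN·m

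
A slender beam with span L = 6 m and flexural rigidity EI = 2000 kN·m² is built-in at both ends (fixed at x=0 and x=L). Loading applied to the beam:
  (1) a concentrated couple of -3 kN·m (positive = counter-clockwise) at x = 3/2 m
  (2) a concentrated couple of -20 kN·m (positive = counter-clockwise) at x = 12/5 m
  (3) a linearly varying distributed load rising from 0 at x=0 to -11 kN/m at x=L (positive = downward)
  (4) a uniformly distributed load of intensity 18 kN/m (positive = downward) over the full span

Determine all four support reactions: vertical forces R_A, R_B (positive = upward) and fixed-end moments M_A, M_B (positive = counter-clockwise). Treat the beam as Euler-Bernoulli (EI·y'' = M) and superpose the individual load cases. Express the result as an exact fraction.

R_A = 3099/80 kN, M_A = 3117/80 kN·m, R_B = 2901/80 kN, M_B = -3323/80 kN·m

Load 1 — applied couple M₀=-3 kN·m at a=3/2 m (b=L-a=9/2):
  R_A = 6M₀ab/L³ = 6·(-3)·(3/2)·(9/2)/6³ = -9/16 kN
  M_A = M₀b(2a-b)/L² = (-3)·(9/2)·(2·(3/2)-(9/2))/6² = 9/16 kN·m
  R_B = -6M₀ab/L³ = -6·(-3)·(3/2)·(9/2)/6³ = 9/16 kN
  M_B = M₀a(2b-a)/L² = (-3)·(3/2)·(2·(9/2)-(3/2))/6² = -15/16 kN·m
Load 2 — applied couple M₀=-20 kN·m at a=12/5 m (b=L-a=18/5):
  R_A = 6M₀ab/L³ = 6·(-20)·(12/5)·(18/5)/6³ = -24/5 kN
  M_A = M₀b(2a-b)/L² = (-20)·(18/5)·(2·(12/5)-(18/5))/6² = -12/5 kN·m
  R_B = -6M₀ab/L³ = -6·(-20)·(12/5)·(18/5)/6³ = 24/5 kN
  M_B = M₀a(2b-a)/L² = (-20)·(12/5)·(2·(18/5)-(12/5))/6² = -32/5 kN·m
Load 3 — triangular load w₀=-11 kN/m (0→w₀ over full span):
  R_A = 3w₀L/20 = 3·(-11)·6/20 = -99/10 kN
  M_A = w₀L²/30 = (-11)·6²/30 = -66/5 kN·m
  R_B = 7w₀L/20 = 7·(-11)·6/20 = -231/10 kN
  M_B = -w₀L²/20 = -(-11)·6²/20 = 99/5 kN·m
Load 4 — uniform load w=18 kN/m over full span:
  R_A = wL/2 = 18·6/2 = 54 kN
  M_A = wL²/12 = 18·6²/12 = 54 kN·m
  R_B = wL/2 = 18·6/2 = 54 kN
  M_B = -wL²/12 = -18·6²/12 = -54 kN·m
Superposition: R_A = 3099/80 kN, M_A = 3117/80 kN·m, R_B = 2901/80 kN, M_B = -3323/80 kN·m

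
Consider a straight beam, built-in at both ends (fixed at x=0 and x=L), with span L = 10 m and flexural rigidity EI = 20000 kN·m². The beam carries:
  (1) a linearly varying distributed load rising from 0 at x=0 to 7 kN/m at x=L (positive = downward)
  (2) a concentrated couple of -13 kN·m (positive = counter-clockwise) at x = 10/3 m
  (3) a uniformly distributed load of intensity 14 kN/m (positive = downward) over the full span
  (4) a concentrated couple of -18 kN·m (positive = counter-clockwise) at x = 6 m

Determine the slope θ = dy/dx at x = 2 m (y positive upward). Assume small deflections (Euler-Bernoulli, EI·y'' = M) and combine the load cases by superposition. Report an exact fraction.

θ(2) = -4227/625000 rad

Load 1 — triangular load w₀=7 kN/m (0→w₀ over full span):
  θ_1 = -w₀(2x(L-x)(L-2x)(x+2L)+x²(L-x)²)/(120LEI) = -7·(2·2·(10-2)·(10-2·2)·(2+2·10)+2²·(10-2)²)/(120·10·20000) = -49/37500 rad
Load 2 — applied couple M₀=-13 kN·m at a=10/3 m (b=L-a=20/3):
  θ_2 = (R_Ax²/2 - M_Ax)/EI  [x≤a] with R_A=-26/15, M_A=0 = ((-26/15)·2²/2 - 0·2)/20000 = -13/75000 rad
Load 3 — uniform load w=14 kN/m over full span:
  θ_3 = -wx(L-x)(L-2x)/(12EI) = -14·2·(10-2)·(10-2·2)/(12·20000) = -7/1250 rad
Load 4 — applied couple M₀=-18 kN·m at a=6 m (b=L-a=4):
  θ_4 = (R_Ax²/2 - M_Ax)/EI  [x≤a] with R_A=-324/125, M_A=-144/25 = ((-324/125)·2²/2 - (-144/25)·2)/20000 = 99/312500 rad
Superposition: θ = Σ θ_i = -4227/625000 rad ≈ -0.006763 rad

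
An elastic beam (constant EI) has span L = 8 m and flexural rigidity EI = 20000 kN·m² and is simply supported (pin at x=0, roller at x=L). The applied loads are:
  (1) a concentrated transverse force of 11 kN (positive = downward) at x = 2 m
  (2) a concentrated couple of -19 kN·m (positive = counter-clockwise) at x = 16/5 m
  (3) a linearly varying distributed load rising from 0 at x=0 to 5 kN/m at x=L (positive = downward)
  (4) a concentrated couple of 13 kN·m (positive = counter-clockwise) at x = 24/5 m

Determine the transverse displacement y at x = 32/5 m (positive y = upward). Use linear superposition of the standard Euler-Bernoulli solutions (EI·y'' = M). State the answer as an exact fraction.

Load 1 — point force P=11 kN at a=2 m (b=L-a=6):
  y_1 = -Pa(L-x)(2Lx-a²-x²)/(6LEI)  [x>a] = -11·2·(8-(32/5))·(2·8·(32/5)-2²-(32/5)²)/(6·8·20000) = -3949/1875000 m
Load 2 — applied couple M₀=-19 kN·m at a=16/5 m (b=L-a=24/5):
  y_2 = (M₀x³/(6L)-M₀(x-a)²/2+C₁x)/EI  [x>a] with C₁=M₀(3b²-L²)/(6L)=-152/75 = ((-19)·(32/5)³/(6·8)-(-19)·((32/5)-(16/5))²/2+(-152/75)·(32/5))/20000 = -76/78125 m
Load 3 — triangular load w₀=5 kN/m (0→w₀ over full span):
  y_3 = -w₀x(7L⁴-10L²x²+3x⁴)/(360LEI) = -5·(32/5)·(7·8⁴-10·8²·(32/5)²+3·(32/5)⁴)/(360·8·20000) = -8128/1953125 m
Load 4 — applied couple M₀=13 kN·m at a=24/5 m (b=L-a=16/5):
  y_4 = (M₀x³/(6L)-M₀(x-a)²/2+C₁x)/EI  [x>a] with C₁=M₀(3b²-L²)/(6L)=-676/75 = (13·(32/5)³/(6·8)-13·((32/5)-(24/5))²/2+(-676/75)·(32/5))/20000 = -13/78125 m
Superposition: y = Σ y_i = -347197/46875000 m ≈ -0.007407 m

y(32/5) = -347197/46875000 m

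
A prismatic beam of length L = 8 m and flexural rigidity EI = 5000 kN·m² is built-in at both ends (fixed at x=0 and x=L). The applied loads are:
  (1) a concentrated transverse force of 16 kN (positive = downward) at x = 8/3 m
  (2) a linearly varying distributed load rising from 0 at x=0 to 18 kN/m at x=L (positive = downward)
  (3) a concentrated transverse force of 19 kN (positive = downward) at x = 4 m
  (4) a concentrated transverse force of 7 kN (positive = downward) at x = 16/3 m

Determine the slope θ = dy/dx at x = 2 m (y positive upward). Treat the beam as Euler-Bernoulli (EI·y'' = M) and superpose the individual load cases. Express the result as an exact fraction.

θ(2) = -6569/450000 rad

Load 1 — point force P=16 kN at a=8/3 m (b=L-a=16/3):
  θ_1 = -Pb²x(2aL-(3a+b)x)/(2L³EI)  [x≤a] = -16·(16/3)²·2·(2·(8/3)·8-(3·(8/3)+(16/3))·2)/(2·8³·5000) = -16/5625 rad
Load 2 — triangular load w₀=18 kN/m (0→w₀ over full span):
  θ_2 = -w₀(2x(L-x)(L-2x)(x+2L)+x²(L-x)²)/(120LEI) = -18·(2·2·(8-2)·(8-2·2)·(2+2·8)+2²·(8-2)²)/(120·8·5000) = -351/50000 rad
Load 3 — point force P=19 kN at a=4 m (b=L-a=4):
  θ_3 = -Pb²x(2aL-(3a+b)x)/(2L³EI)  [x≤a] = -19·4²·2·(2·4·8-(3·4+4)·2)/(2·8³·5000) = -19/5000 rad
Load 4 — point force P=7 kN at a=16/3 m (b=L-a=8/3):
  θ_4 = -Pb²x(2aL-(3a+b)x)/(2L³EI)  [x≤a] = -7·(8/3)²·2·(2·(16/3)·8-(3·(16/3)+(8/3))·2)/(2·8³·5000) = -7/7500 rad
Superposition: θ = Σ θ_i = -6569/450000 rad ≈ -0.014598 rad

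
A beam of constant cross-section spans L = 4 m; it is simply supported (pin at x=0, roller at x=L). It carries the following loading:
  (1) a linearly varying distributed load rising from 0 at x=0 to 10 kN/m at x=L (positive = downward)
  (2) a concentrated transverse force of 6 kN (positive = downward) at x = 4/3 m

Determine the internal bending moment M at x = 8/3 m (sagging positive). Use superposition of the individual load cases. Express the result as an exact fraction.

M(8/3) = 1016/81 kN·m

Load 1 — triangular load w₀=10 kN/m (0→w₀ over full span):
  M_1 = w₀Lx/6 - w₀x³/(6L) = 10·4·(8/3)/6 - 10·(8/3)³/(6·4) = 800/81 kN·m
Load 2 — point force P=6 kN at a=4/3 m (b=L-a=8/3):
  M_2 = Pa(L-x)/L  [x>a] = 6·(4/3)·(4-(8/3))/4 = 8/3 kN·m
Superposition: M = Σ M_i = 1016/81 kN·m ≈ 12.543210 kN·m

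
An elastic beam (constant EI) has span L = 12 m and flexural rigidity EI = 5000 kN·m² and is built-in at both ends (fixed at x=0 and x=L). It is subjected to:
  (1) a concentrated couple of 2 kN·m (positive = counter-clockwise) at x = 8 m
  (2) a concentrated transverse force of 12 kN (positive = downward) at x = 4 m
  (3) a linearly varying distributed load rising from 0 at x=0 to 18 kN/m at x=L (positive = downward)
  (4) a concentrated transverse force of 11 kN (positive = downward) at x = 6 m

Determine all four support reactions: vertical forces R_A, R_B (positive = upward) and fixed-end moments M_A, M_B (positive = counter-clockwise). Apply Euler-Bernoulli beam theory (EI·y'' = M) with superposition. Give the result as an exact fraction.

R_A = 4231/90 kN, M_A = 1249/10 kN·m, R_B = 7559/90 kN, M_B = -4703/30 kN·m

Load 1 — applied couple M₀=2 kN·m at a=8 m (b=L-a=4):
  R_A = 6M₀ab/L³ = 6·2·8·4/12³ = 2/9 kN
  M_A = M₀b(2a-b)/L² = 2·4·(2·8-4)/12² = 2/3 kN·m
  R_B = -6M₀ab/L³ = -6·2·8·4/12³ = -2/9 kN
  M_B = M₀a(2b-a)/L² = 2·8·(2·4-8)/12² = 0 kN·m
Load 2 — point force P=12 kN at a=4 m (b=L-a=8):
  R_A = Pb²(3a+b)/L³ = 12·8²·(3·4+8)/12³ = 80/9 kN
  M_A = Pab²/L² = 12·4·8²/12² = 64/3 kN·m
  R_B = Pa²(a+3b)/L³ = 12·4²·(4+3·8)/12³ = 28/9 kN
  M_B = -Pa²b/L² = -12·4²·8/12² = -32/3 kN·m
Load 3 — triangular load w₀=18 kN/m (0→w₀ over full span):
  R_A = 3w₀L/20 = 3·18·12/20 = 162/5 kN
  M_A = w₀L²/30 = 18·12²/30 = 432/5 kN·m
  R_B = 7w₀L/20 = 7·18·12/20 = 378/5 kN
  M_B = -w₀L²/20 = -18·12²/20 = -648/5 kN·m
Load 4 — point force P=11 kN at a=6 m (b=L-a=6):
  R_A = Pb²(3a+b)/L³ = 11·6²·(3·6+6)/12³ = 11/2 kN
  M_A = Pab²/L² = 11·6·6²/12² = 33/2 kN·m
  R_B = Pa²(a+3b)/L³ = 11·6²·(6+3·6)/12³ = 11/2 kN
  M_B = -Pa²b/L² = -11·6²·6/12² = -33/2 kN·m
Superposition: R_A = 4231/90 kN, M_A = 1249/10 kN·m, R_B = 7559/90 kN, M_B = -4703/30 kN·m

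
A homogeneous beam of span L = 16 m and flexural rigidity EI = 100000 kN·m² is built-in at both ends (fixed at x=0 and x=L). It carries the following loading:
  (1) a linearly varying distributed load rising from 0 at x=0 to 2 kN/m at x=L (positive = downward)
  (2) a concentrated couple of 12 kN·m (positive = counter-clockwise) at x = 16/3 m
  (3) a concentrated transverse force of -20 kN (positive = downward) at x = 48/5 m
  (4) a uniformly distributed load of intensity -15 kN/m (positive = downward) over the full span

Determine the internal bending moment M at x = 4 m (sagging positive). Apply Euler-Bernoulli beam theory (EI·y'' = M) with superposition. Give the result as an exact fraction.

M(4) = -816/25 kN·m

Load 1 — triangular load w₀=2 kN/m (0→w₀ over full span):
  M_1 = 3w₀Lx/20 - w₀L²/30 - w₀x³/(6L) = 3·2·16·4/20 - 2·16²/30 - 2·4³/(6·16) = 4/5 kN·m
Load 2 — applied couple M₀=12 kN·m at a=16/3 m (b=L-a=32/3):
  M_2 = R_Ax - M_A  [x≤a] with R_A=1, M_A=0 = 1·4 - 0 = 4 kN·m
Load 3 — point force P=-20 kN at a=48/5 m (b=L-a=32/5):
  M_3 = Pb²(3a+b)x/L³ - Pab²/L²  [x≤a] = (-20)·(32/5)²·(3·(48/5)+(32/5))·4/16³ - (-20)·(48/5)·(32/5)²/16² = 64/25 kN·m
Load 4 — uniform load w=-15 kN/m over full span:
  M_4 = wLx/2 - wL²/12 - wx²/2 = (-15)·16·4/2 - (-15)·16²/12 - (-15)·4²/2 = -40 kN·m
Superposition: M = Σ M_i = -816/25 kN·m ≈ -32.640000 kN·m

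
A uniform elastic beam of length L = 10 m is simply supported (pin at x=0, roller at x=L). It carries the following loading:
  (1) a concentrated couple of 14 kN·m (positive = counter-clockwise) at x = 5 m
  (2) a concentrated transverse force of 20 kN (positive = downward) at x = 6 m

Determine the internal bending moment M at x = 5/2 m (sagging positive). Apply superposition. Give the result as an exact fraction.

M(5/2) = 47/2 kN·m

Load 1 — applied couple M₀=14 kN·m at a=5 m (b=L-a=5):
  M_1 = M₀x/L  [x≤a] = 14·(5/2)/10 = 7/2 kN·m
Load 2 — point force P=20 kN at a=6 m (b=L-a=4):
  M_2 = Pbx/L  [x≤a] = 20·4·(5/2)/10 = 20 kN·m
Superposition: M = Σ M_i = 47/2 kN·m ≈ 23.500000 kN·m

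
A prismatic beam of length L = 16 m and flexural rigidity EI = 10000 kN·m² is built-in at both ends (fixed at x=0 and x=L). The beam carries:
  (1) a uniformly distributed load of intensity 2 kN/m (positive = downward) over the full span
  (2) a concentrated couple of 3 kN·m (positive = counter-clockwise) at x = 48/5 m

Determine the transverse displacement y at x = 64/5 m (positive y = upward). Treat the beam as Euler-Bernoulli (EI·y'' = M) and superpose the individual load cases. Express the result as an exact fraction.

y(64/5) = -81704/5859375 m

Load 1 — uniform load w=2 kN/m over full span:
  y_1 = -wx²(L-x)²/(24EI) = -2·(64/5)²·(16-(64/5))²/(24·10000) = -16384/1171875 m
Load 2 — applied couple M₀=3 kN·m at a=48/5 m (b=L-a=32/5):
  y_2 = (R_Ax³/6 - M_Ax²/2 - M₀(x-a)²/2)/EI  [x>a] with R_A=27/100, M_A=24/25 = ((27/100)·(64/5)³/6 - (24/25)·(64/5)²/2 - 3·((64/5)-(48/5))²/2)/10000 = 72/1953125 m
Superposition: y = Σ y_i = -81704/5859375 m ≈ -0.013944 m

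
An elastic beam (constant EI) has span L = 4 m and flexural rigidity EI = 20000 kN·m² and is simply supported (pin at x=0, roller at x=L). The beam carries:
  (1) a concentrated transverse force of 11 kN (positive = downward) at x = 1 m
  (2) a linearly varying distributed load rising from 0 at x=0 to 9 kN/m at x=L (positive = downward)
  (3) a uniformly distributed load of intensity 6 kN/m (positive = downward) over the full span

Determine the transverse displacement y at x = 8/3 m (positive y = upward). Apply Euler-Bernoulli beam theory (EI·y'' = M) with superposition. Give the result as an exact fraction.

y(8/3) = -6301/3240000 m

Load 1 — point force P=11 kN at a=1 m (b=L-a=3):
  y_1 = -Pa(L-x)(2Lx-a²-x²)/(6LEI)  [x>a] = -11·1·(4-(8/3))·(2·4·(8/3)-1²-(8/3)²)/(6·4·20000) = -1309/3240000 m
Load 2 — triangular load w₀=9 kN/m (0→w₀ over full span):
  y_2 = -w₀x(7L⁴-10L²x²+3x⁴)/(360LEI) = -9·(8/3)·(7·4⁴-10·4²·(8/3)²+3·(8/3)⁴)/(360·4·20000) = -34/50625 m
Load 3 — uniform load w=6 kN/m over full span:
  y_3 = -wx(L³-2Lx²+x³)/(24EI) = -6·(8/3)·(4³-2·4·(8/3)²+(8/3)³)/(24·20000) = -44/50625 m
Superposition: y = Σ y_i = -6301/3240000 m ≈ -0.001945 m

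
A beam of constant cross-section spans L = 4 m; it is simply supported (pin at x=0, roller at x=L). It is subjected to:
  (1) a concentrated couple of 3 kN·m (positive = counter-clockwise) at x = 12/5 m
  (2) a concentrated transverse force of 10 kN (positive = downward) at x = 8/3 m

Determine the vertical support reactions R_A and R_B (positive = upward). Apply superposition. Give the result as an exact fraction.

R_A = 49/12 kN, R_B = 71/12 kN

Load 1 — applied couple M₀=3 kN·m at a=12/5 m (b=L-a=8/5):
  R_A = M₀/L = 3/4 kN
  R_B = -M₀/L = -3/4 kN
Load 2 — point force P=10 kN at a=8/3 m (b=L-a=4/3):
  R_A = Pb/L = 10·(4/3)/4 = 10/3 kN
  R_B = Pa/L = 10·(8/3)/4 = 20/3 kN
Superposition: R_A = 49/12 kN, R_B = 71/12 kN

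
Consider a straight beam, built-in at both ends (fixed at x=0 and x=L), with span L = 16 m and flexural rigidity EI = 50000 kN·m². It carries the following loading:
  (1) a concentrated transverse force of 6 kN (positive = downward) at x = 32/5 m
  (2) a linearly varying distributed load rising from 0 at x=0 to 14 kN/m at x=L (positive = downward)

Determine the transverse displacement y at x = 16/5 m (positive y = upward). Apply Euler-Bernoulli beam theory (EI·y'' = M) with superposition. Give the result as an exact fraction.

y(16/5) = -281344/29296875 m

Load 1 — point force P=6 kN at a=32/5 m (b=L-a=48/5):
  y_1 = -Pb²x²(3aL-(3a+b)x)/(6L³EI)  [x≤a] = -6·(48/5)²·(16/5)²·(3·(32/5)·16-(3·(32/5)+(48/5))·(16/5))/(6·16³·50000) = -48384/48828125 m
Load 2 — triangular load w₀=14 kN/m (0→w₀ over full span):
  y_2 = -w₀x²(L-x)²(x+2L)/(120LEI) = -14·(16/5)²·(16-(16/5))²·((16/5)+2·16)/(120·16·50000) = -1261568/146484375 m
Superposition: y = Σ y_i = -281344/29296875 m ≈ -0.009603 m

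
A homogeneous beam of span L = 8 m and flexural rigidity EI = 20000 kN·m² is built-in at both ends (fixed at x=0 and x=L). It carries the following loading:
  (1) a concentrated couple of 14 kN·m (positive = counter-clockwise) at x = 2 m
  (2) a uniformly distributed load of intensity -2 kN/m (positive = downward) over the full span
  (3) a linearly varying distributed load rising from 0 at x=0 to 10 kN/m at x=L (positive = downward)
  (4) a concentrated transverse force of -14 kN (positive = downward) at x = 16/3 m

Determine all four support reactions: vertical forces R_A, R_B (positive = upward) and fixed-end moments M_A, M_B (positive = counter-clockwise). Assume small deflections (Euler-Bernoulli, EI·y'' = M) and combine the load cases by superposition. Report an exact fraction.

Load 1 — applied couple M₀=14 kN·m at a=2 m (b=L-a=6):
  R_A = 6M₀ab/L³ = 6·14·2·6/8³ = 63/32 kN
  M_A = M₀b(2a-b)/L² = 14·6·(2·2-6)/8² = -21/8 kN·m
  R_B = -6M₀ab/L³ = -6·14·2·6/8³ = -63/32 kN
  M_B = M₀a(2b-a)/L² = 14·2·(2·6-2)/8² = 35/8 kN·m
Load 2 — uniform load w=-2 kN/m over full span:
  R_A = wL/2 = (-2)·8/2 = -8 kN
  M_A = wL²/12 = (-2)·8²/12 = -32/3 kN·m
  R_B = wL/2 = (-2)·8/2 = -8 kN
  M_B = -wL²/12 = -(-2)·8²/12 = 32/3 kN·m
Load 3 — triangular load w₀=10 kN/m (0→w₀ over full span):
  R_A = 3w₀L/20 = 3·10·8/20 = 12 kN
  M_A = w₀L²/30 = 10·8²/30 = 64/3 kN·m
  R_B = 7w₀L/20 = 7·10·8/20 = 28 kN
  M_B = -w₀L²/20 = -10·8²/20 = -32 kN·m
Load 4 — point force P=-14 kN at a=16/3 m (b=L-a=8/3):
  R_A = Pb²(3a+b)/L³ = (-14)·(8/3)²·(3·(16/3)+(8/3))/8³ = -98/27 kN
  M_A = Pab²/L² = (-14)·(16/3)·(8/3)²/8² = -224/27 kN·m
  R_B = Pa²(a+3b)/L³ = (-14)·(16/3)²·((16/3)+3·(8/3))/8³ = -280/27 kN
  M_B = -Pa²b/L² = -(-14)·(16/3)²·(8/3)/8² = 448/27 kN·m
Superposition: R_A = 2021/864 kN, M_A = -55/216 kN·m, R_B = 6619/864 kN, M_B = -79/216 kN·m

R_A = 2021/864 kN, M_A = -55/216 kN·m, R_B = 6619/864 kN, M_B = -79/216 kN·m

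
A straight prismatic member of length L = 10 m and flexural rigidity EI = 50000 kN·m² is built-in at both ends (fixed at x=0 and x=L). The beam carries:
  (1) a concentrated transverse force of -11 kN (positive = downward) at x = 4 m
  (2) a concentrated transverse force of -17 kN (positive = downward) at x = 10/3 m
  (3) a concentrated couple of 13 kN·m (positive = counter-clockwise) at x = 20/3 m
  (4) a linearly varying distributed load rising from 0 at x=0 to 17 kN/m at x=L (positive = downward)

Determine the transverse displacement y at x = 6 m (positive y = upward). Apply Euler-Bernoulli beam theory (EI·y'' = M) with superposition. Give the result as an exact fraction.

Load 1 — point force P=-11 kN at a=4 m (b=L-a=6):
  y_1 = -Pa²(L-x)²(3bL-(3b+a)(L-x))/(6L³EI)  [x>a] = -(-11)·4²·(10-6)²·(3·6·10-(3·6+4)·(10-6))/(6·10³·50000) = 1012/1171875 m
Load 2 — point force P=-17 kN at a=10/3 m (b=L-a=20/3):
  y_2 = -Pa²(L-x)²(3bL-(3b+a)(L-x))/(6L³EI)  [x>a] = -(-17)·(10/3)²·(10-6)²·(3·(20/3)·10-(3·(20/3)+(10/3))·(10-6))/(6·10³·50000) = 272/253125 m
Load 3 — applied couple M₀=13 kN·m at a=20/3 m (b=L-a=10/3):
  y_3 = (R_Ax³/6 - M_Ax²/2)/EI  [x≤a] with R_A=26/15, M_A=13/3 = ((26/15)·6³/6 - (13/3)·6²/2)/50000 = -39/125000 m
Load 4 — triangular load w₀=17 kN/m (0→w₀ over full span):
  y_4 = -w₀x²(L-x)²(x+2L)/(120LEI) = -17·6²·(10-6)²·(6+2·10)/(120·10·50000) = -663/156250 m
Superposition: y = Σ y_i = -662443/253125000 m ≈ -0.002617 m

y(6) = -662443/253125000 m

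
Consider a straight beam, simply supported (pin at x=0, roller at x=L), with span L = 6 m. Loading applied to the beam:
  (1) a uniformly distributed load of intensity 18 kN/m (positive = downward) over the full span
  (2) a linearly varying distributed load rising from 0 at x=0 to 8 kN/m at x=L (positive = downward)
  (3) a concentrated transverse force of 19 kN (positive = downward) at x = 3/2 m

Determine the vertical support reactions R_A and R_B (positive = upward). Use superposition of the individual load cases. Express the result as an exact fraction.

Load 1 — uniform load w=18 kN/m over full span:
  R_A = wL/2 = 18·6/2 = 54 kN
  R_B = wL/2 = 18·6/2 = 54 kN
Load 2 — triangular load w₀=8 kN/m (0→w₀ over full span):
  R_A = w₀L/6 = 8·6/6 = 8 kN
  R_B = w₀L/3 = 8·6/3 = 16 kN
Load 3 — point force P=19 kN at a=3/2 m (b=L-a=9/2):
  R_A = Pb/L = 19·(9/2)/6 = 57/4 kN
  R_B = Pa/L = 19·(3/2)/6 = 19/4 kN
Superposition: R_A = 305/4 kN, R_B = 299/4 kN

R_A = 305/4 kN, R_B = 299/4 kN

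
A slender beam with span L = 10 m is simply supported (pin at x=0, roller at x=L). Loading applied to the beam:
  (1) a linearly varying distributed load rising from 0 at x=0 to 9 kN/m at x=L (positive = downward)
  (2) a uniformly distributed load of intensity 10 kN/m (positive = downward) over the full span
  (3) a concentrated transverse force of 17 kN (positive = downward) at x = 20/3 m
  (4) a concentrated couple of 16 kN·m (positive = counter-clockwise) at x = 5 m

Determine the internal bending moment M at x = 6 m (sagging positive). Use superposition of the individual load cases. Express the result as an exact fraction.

Load 1 — triangular load w₀=9 kN/m (0→w₀ over full span):
  M_1 = w₀Lx/6 - w₀x³/(6L) = 9·10·6/6 - 9·6³/(6·10) = 288/5 kN·m
Load 2 — uniform load w=10 kN/m over full span:
  M_2 = wx(L-x)/2 = 10·6·(10-6)/2 = 120 kN·m
Load 3 — point force P=17 kN at a=20/3 m (b=L-a=10/3):
  M_3 = Pbx/L  [x≤a] = 17·(10/3)·6/10 = 34 kN·m
Load 4 — applied couple M₀=16 kN·m at a=5 m (b=L-a=5):
  M_4 = M₀x/L - M₀  [x>a] = 16·6/10 - 16 = -32/5 kN·m
Superposition: M = Σ M_i = 1026/5 kN·m ≈ 205.200000 kN·m

M(6) = 1026/5 kN·m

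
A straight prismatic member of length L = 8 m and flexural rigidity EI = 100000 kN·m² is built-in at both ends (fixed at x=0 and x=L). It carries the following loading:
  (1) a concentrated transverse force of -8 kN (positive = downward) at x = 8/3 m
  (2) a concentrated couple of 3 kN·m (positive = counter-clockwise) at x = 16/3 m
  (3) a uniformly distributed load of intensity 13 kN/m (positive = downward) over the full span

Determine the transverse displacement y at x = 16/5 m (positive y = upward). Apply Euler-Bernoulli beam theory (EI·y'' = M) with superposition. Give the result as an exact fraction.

y(16/5) = -6668/5859375 m

Load 1 — point force P=-8 kN at a=8/3 m (b=L-a=16/3):
  y_1 = -Pa²(L-x)²(3bL-(3b+a)(L-x))/(6L³EI)  [x>a] = -(-8)·(8/3)²·(8-(16/5))²·(3·(16/3)·8-(3·(16/3)+(8/3))·(8-(16/5)))/(6·8³·100000) = 64/390625 m
Load 2 — applied couple M₀=3 kN·m at a=16/3 m (b=L-a=8/3):
  y_2 = (R_Ax³/6 - M_Ax²/2)/EI  [x≤a] with R_A=1/2, M_A=1 = ((1/2)·(16/5)³/6 - 1·(16/5)²/2)/100000 = -28/1171875 m
Load 3 — uniform load w=13 kN/m over full span:
  y_3 = -wx²(L-x)²/(24EI) = -13·(16/5)²·(8-(16/5))²/(24·100000) = -2496/1953125 m
Superposition: y = Σ y_i = -6668/5859375 m ≈ -0.001138 m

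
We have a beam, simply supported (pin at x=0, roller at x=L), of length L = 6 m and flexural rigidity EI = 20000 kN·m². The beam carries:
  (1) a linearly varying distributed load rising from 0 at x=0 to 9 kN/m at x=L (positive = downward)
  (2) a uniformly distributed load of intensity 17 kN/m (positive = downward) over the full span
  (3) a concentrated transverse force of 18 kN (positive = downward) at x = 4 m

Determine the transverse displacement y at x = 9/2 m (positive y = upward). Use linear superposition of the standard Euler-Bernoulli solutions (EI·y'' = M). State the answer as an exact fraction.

y(9/2) = -160833/10240000 m

Load 1 — triangular load w₀=9 kN/m (0→w₀ over full span):
  y_1 = -w₀x(7L⁴-10L²x²+3x⁴)/(360LEI) = -9·(9/2)·(7·6⁴-10·6²·(9/2)²+3·(9/2)⁴)/(360·6·20000) = -28917/10240000 m
Load 2 — uniform load w=17 kN/m over full span:
  y_2 = -wx(L³-2Lx²+x³)/(24EI) = -17·(9/2)·(6³-2·6·(9/2)²+(9/2)³)/(24·20000) = -26163/2560000 m
Load 3 — point force P=18 kN at a=4 m (b=L-a=2):
  y_3 = -Pa(L-x)(2Lx-a²-x²)/(6LEI)  [x>a] = -18·4·(6-(9/2))·(2·6·(9/2)-4²-(9/2)²)/(6·6·20000) = -213/80000 m
Superposition: y = Σ y_i = -160833/10240000 m ≈ -0.015706 m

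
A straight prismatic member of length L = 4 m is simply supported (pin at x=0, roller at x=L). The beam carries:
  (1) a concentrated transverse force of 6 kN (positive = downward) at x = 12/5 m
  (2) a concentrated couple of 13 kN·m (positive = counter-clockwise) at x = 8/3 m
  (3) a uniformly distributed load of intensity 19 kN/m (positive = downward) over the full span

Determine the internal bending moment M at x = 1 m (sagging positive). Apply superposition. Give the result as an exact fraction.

Load 1 — point force P=6 kN at a=12/5 m (b=L-a=8/5):
  M_1 = Pbx/L  [x≤a] = 6·(8/5)·1/4 = 12/5 kN·m
Load 2 — applied couple M₀=13 kN·m at a=8/3 m (b=L-a=4/3):
  M_2 = M₀x/L  [x≤a] = 13·1/4 = 13/4 kN·m
Load 3 — uniform load w=19 kN/m over full span:
  M_3 = wx(L-x)/2 = 19·1·(4-1)/2 = 57/2 kN·m
Superposition: M = Σ M_i = 683/20 kN·m ≈ 34.150000 kN·m

M(1) = 683/20 kN·m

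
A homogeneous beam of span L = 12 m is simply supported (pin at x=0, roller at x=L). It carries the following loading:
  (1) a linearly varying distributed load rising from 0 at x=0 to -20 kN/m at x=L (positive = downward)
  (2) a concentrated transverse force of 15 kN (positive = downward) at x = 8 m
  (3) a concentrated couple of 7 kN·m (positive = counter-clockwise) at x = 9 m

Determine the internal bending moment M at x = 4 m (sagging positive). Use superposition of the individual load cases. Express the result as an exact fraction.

Load 1 — triangular load w₀=-20 kN/m (0→w₀ over full span):
  M_1 = w₀Lx/6 - w₀x³/(6L) = (-20)·12·4/6 - (-20)·4³/(6·12) = -1280/9 kN·m
Load 2 — point force P=15 kN at a=8 m (b=L-a=4):
  M_2 = Pbx/L  [x≤a] = 15·4·4/12 = 20 kN·m
Load 3 — applied couple M₀=7 kN·m at a=9 m (b=L-a=3):
  M_3 = M₀x/L  [x≤a] = 7·4/12 = 7/3 kN·m
Superposition: M = Σ M_i = -1079/9 kN·m ≈ -119.888889 kN·m

M(4) = -1079/9 kN·m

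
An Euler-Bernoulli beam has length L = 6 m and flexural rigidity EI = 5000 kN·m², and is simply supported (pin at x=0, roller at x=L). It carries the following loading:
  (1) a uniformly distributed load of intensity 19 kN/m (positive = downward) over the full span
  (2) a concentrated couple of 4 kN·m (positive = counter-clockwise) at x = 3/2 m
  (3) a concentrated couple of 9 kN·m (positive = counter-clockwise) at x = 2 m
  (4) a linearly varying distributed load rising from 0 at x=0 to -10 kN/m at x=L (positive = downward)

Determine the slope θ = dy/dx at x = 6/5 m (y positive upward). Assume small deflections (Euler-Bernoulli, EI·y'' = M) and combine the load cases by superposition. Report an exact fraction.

Load 1 — uniform load w=19 kN/m over full span:
  θ_1 = -w(L³-6Lx²+4x³)/(24EI) = -19·(6³-6·6·(6/5)²+4·(6/5)³)/(24·5000) = -16929/625000 rad
Load 2 — applied couple M₀=4 kN·m at a=3/2 m (b=L-a=9/2):
  θ_2 = (M₀x²/(2L)+C₁)/EI  [x≤a] with C₁=M₀(3b²-L²)/(6L)=11/4 = (4·(6/5)²/(2·6)+(11/4))/5000 = 323/500000 rad
Load 3 — applied couple M₀=9 kN·m at a=2 m (b=L-a=4):
  θ_3 = (M₀x²/(2L)+C₁)/EI  [x≤a] with C₁=M₀(3b²-L²)/(6L)=3 = (9·(6/5)²/(2·6)+3)/5000 = 51/62500 rad
Load 4 — triangular load w₀=-10 kN/m (0→w₀ over full span):
  θ_4 = -w₀(7L⁴-30L²x²+15x⁴)/(360LEI) = -(-10)·(7·6⁴-30·6²·(6/5)²+15·(6/5)⁴)/(360·6·5000) = 546/78125 rad
Superposition: θ = Σ θ_i = -46589/2500000 rad ≈ -0.018636 rad

θ(6/5) = -46589/2500000 rad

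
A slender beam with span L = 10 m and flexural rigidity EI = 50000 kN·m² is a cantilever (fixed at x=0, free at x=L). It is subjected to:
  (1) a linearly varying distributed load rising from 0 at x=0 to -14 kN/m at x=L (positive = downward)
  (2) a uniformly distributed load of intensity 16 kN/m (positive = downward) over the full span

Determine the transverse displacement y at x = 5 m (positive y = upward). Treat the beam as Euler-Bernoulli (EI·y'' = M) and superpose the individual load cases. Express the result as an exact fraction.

Load 1 — triangular load w₀=-14 kN/m (0→w₀ over full span):
  y_1 = (w₀Lx³/12-w₀L²x²/6-w₀x⁵/(120L))/EI = ((-14)·10·5³/12-(-14)·10²·5²/6-(-14)·5⁵/(120·10))/50000 = 847/9600 m
Load 2 — uniform load w=16 kN/m over full span:
  y_2 = -wx²(x²-4Lx+6L²)/(24EI) = -16·5²·(5²-4·10·5+6·10²)/(24·50000) = -17/120 m
Superposition: y = Σ y_i = -171/3200 m ≈ -0.053437 m

y(5) = -171/3200 m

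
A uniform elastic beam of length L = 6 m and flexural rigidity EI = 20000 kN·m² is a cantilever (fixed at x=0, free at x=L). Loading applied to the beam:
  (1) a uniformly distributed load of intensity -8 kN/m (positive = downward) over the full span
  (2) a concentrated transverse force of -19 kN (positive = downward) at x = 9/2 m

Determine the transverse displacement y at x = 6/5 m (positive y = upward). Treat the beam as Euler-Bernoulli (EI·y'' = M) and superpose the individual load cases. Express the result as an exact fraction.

y(6/5) = 91647/12500000 m

Load 1 — uniform load w=-8 kN/m over full span:
  y_1 = -wx²(x²-4Lx+6L²)/(24EI) = -(-8)·(6/5)²·((6/5)²-4·6·(6/5)+6·6²)/(24·20000) = 3537/781250 m
Load 2 — point force P=-19 kN at a=9/2 m (b=L-a=3/2):
  y_2 = -Px²(3a-x)/(6EI)  [x≤a] = -(-19)·(6/5)²·(3·(9/2)-(6/5))/(6·20000) = 7011/2500000 m
Superposition: y = Σ y_i = 91647/12500000 m ≈ 0.007332 m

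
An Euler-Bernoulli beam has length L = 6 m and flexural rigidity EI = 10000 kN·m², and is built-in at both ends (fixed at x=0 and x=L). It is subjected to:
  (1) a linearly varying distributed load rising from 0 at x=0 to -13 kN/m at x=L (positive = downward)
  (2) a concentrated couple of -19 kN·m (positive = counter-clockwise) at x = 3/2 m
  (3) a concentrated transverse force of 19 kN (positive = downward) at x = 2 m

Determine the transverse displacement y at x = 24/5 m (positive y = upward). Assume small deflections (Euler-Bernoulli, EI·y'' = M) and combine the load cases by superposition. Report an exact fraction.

Load 1 — triangular load w₀=-13 kN/m (0→w₀ over full span):
  y_1 = -w₀x²(L-x)²(x+2L)/(120LEI) = -(-13)·(24/5)²·(6-(24/5))²·((24/5)+2·6)/(120·6·10000) = 9828/9765625 m
Load 2 — applied couple M₀=-19 kN·m at a=3/2 m (b=L-a=9/2):
  y_2 = (R_Ax³/6 - M_Ax²/2 - M₀(x-a)²/2)/EI  [x>a] with R_A=-57/16, M_A=57/16 = ((-57/16)·(24/5)³/6 - (57/16)·(24/5)²/2 - (-19)·((24/5)-(3/2))²/2)/10000 = -3249/10000000 m
Load 3 — point force P=19 kN at a=2 m (b=L-a=4):
  y_3 = -Pa²(L-x)²(3bL-(3b+a)(L-x))/(6L³EI)  [x>a] = -19·2²·(6-(24/5))²·(3·4·6-(3·4+2)·(6-(24/5)))/(6·6³·10000) = -437/937500 m
Superposition: y = Σ y_i = 807577/3750000000 m ≈ 0.000215 m

y(24/5) = 807577/3750000000 m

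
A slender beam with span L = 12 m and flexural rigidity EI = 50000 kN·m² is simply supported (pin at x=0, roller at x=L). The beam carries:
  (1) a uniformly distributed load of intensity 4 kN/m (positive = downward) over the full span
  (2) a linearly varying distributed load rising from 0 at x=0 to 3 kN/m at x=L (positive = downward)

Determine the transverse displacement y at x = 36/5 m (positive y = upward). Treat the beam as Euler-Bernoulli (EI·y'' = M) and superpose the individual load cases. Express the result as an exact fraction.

Load 1 — uniform load w=4 kN/m over full span:
  y_1 = -wx(L³-2Lx²+x³)/(24EI) = -4·(36/5)·(12³-2·12·(36/5)²+(36/5)³)/(24·50000) = -40176/1953125 m
Load 2 — triangular load w₀=3 kN/m (0→w₀ over full span):
  y_2 = -w₀x(7L⁴-10L²x²+3x⁴)/(360LEI) = -3·(36/5)·(7·12⁴-10·12²·(36/5)²+3·(36/5)⁴)/(360·12·50000) = -383616/48828125 m
Superposition: y = Σ y_i = -1388016/48828125 m ≈ -0.028427 m

y(36/5) = -1388016/48828125 m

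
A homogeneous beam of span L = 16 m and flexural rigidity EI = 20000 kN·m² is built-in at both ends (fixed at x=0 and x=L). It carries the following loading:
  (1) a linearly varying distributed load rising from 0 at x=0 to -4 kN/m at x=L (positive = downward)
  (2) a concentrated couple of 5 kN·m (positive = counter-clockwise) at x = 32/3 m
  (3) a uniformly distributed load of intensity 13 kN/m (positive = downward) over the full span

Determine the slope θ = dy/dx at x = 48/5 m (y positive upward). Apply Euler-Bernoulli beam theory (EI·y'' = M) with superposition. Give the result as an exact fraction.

θ(48/5) = 7421/781250 rad

Load 1 — triangular load w₀=-4 kN/m (0→w₀ over full span):
  θ_1 = -w₀(2x(L-x)(L-2x)(x+2L)+x²(L-x)²)/(120LEI) = -(-4)·(2·(48/5)·(16-(48/5))·(16-2·(48/5))·((48/5)+2·16)+(48/5)²·(16-(48/5))²)/(120·16·20000) = -512/390625 rad
Load 2 — applied couple M₀=5 kN·m at a=32/3 m (b=L-a=16/3):
  θ_2 = (R_Ax²/2 - M_Ax)/EI  [x≤a] with R_A=5/12, M_A=5/3 = ((5/12)·(48/5)²/2 - (5/3)·(48/5))/20000 = 1/6250 rad
Load 3 — uniform load w=13 kN/m over full span:
  θ_3 = -wx(L-x)(L-2x)/(12EI) = -13·(48/5)·(16-(48/5))·(16-2·(48/5))/(12·20000) = 832/78125 rad
Superposition: θ = Σ θ_i = 7421/781250 rad ≈ 0.009499 rad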